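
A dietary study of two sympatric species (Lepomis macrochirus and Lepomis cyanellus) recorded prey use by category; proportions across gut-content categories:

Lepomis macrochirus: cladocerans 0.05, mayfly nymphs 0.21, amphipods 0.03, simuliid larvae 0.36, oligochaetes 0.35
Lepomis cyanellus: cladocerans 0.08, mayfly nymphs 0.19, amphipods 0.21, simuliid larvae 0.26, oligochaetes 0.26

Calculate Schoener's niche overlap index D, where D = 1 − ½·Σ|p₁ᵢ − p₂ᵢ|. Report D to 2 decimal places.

0.79

Σ|p₁ᵢ − p₂ᵢ| = 0.03 + 0.02 + 0.18 + 0.10 + 0.09 = 0.42
D = 1 − ½ × 0.42 = 1 − 0.210 = 0.7900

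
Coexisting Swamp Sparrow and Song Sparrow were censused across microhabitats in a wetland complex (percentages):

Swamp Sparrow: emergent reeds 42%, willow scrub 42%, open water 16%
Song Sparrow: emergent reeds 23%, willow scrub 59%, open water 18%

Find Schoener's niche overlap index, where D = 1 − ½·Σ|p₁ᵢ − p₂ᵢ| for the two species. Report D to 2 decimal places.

Convert percentages to proportions (divide by 100).
Σ|p₁ᵢ − p₂ᵢ| = 0.19 + 0.17 + 0.02 = 0.38
D = 1 − ½ × 0.38 = 1 − 0.190 = 0.8100

0.81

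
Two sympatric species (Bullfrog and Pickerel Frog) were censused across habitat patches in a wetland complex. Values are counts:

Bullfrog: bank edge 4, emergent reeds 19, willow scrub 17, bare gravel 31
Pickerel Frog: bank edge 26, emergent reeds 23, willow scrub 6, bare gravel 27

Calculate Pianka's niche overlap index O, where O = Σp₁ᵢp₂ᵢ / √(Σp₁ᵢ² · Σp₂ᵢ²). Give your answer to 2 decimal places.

Proportions for Bullfrog (n=71): 4/71=0.0563, 19/71=0.2676, 17/71=0.2394, 31/71=0.4366
Proportions for Pickerel Frog (n=82): 26/82=0.3171, 23/82=0.2805, 6/82=0.0732, 27/82=0.3293
Σ p₁ᵢp₂ᵢ = 0.017853 + 0.075062 + 0.017524 + 0.143772 = 0.254211
Σp_1ᵢ² = 0.0563² + 0.2676² + 0.2394² + 0.4366² = 0.003170 + 0.071610 + 0.057312 + 0.190620 = 0.322712
Σp_2ᵢ² = 0.3171² + 0.2805² + 0.0732² + 0.3293² = 0.100552 + 0.078680 + 0.005358 + 0.108438 = 0.293028
O = 0.254211 / √(0.322712 × 0.293028) = 0.254211 / 0.3075120 = 0.8267

0.83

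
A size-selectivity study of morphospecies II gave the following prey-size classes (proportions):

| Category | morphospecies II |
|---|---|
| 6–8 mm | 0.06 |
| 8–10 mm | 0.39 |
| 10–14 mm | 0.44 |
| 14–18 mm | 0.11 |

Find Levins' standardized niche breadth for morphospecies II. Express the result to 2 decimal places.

Σpᵢ² = 0.06² + 0.39² + 0.44² + 0.11² = 0.0036 + 0.1521 + 0.1936 + 0.0121 = 0.3614
B = 1 / 0.3614 = 2.7670
Bₛ = (B − 1)/(n − 1) = (2.7670 − 1)/(4 − 1) = 1.7670/3 = 0.5890

0.59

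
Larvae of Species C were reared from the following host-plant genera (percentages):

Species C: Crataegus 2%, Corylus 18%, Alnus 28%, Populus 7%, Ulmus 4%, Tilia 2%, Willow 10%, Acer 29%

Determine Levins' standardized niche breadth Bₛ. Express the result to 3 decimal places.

0.530

Convert percentages to proportions (divide by 100).
Σpᵢ² = 0.02² + 0.18² + 0.28² + 0.07² + 0.04² + 0.02² + 0.10² + 0.29² = 0.0004 + 0.0324 + 0.0784 + 0.0049 + 0.0016 + 0.0004 + 0.0100 + 0.0841 = 0.2122
B = 1 / 0.2122 = 4.71254
Bₛ = (B − 1)/(n − 1) = (4.71254 − 1)/(8 − 1) = 3.71254/7 = 0.53036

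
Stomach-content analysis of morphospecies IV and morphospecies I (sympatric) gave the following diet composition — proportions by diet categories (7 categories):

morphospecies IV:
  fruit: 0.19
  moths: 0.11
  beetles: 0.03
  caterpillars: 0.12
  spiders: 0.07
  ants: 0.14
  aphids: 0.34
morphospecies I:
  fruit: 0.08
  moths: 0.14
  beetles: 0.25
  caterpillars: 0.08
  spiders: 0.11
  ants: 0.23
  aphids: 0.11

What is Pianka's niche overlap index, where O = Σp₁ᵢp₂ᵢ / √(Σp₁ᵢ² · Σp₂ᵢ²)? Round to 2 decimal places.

Σ p₁ᵢp₂ᵢ = 0.0152 + 0.0154 + 0.0075 + 0.0096 + 0.0077 + 0.0322 + 0.0374 = 0.1250
Σp_1ᵢ² = 0.19² + 0.11² + 0.03² + 0.12² + 0.07² + 0.14² + 0.34² = 0.0361 + 0.0121 + 0.0009 + 0.0144 + 0.0049 + 0.0196 + 0.1156 = 0.2036
Σp_2ᵢ² = 0.08² + 0.14² + 0.25² + 0.08² + 0.11² + 0.23² + 0.11² = 0.0064 + 0.0196 + 0.0625 + 0.0064 + 0.0121 + 0.0529 + 0.0121 = 0.1720
O = 0.1250 / √(0.2036 × 0.1720) = 0.1250 / 0.18713 = 0.6680

0.67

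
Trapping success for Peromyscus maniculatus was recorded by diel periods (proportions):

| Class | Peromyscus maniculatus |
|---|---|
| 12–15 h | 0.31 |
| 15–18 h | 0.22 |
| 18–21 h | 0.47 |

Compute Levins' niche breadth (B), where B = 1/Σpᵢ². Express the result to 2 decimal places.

2.74

Σpᵢ² = 0.31² + 0.22² + 0.47² = 0.0961 + 0.0484 + 0.2209 = 0.3654
B = 1 / 0.3654 = 2.7367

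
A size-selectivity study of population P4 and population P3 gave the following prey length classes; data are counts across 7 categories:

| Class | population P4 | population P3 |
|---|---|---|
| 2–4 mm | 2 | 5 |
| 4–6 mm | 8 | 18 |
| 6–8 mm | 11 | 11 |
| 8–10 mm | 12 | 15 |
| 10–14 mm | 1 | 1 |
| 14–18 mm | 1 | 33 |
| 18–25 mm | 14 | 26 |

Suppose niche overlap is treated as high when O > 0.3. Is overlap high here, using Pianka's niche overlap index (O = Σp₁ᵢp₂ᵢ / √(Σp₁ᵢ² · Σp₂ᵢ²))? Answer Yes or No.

Yes

Proportions for population P4 (n=49): 2/49=0.0408, 8/49=0.1633, 11/49=0.2245, 12/49=0.2449, 1/49=0.0204, 1/49=0.0204, 14/49=0.2857
Proportions for population P3 (n=109): 5/109=0.0459, 18/109=0.1651, 11/109=0.1009, 15/109=0.1376, 1/109=0.0092, 33/109=0.3028, 26/109=0.2385
Σ p₁ᵢp₂ᵢ = 0.001873 + 0.026961 + 0.022652 + 0.033698 + 0.000188 + 0.006177 + 0.068139 = 0.159688
Σp_1ᵢ² = 0.0408² + 0.1633² + 0.2245² + 0.2449² + 0.0204² + 0.0204² + 0.2857² = 0.001665 + 0.026667 + 0.050400 + 0.059976 + 0.000416 + 0.000416 + 0.081624 = 0.221164
Σp_2ᵢ² = 0.0459² + 0.1651² + 0.1009² + 0.1376² + 0.0092² + 0.3028² + 0.2385² = 0.002107 + 0.027258 + 0.010181 + 0.018934 + 0.000085 + 0.091688 + 0.056882 = 0.207135
O = 0.159688 / √(0.221164 × 0.207135) = 0.159688 / 0.2140346 = 0.7461
O = 0.7461 > 0.3 → Yes.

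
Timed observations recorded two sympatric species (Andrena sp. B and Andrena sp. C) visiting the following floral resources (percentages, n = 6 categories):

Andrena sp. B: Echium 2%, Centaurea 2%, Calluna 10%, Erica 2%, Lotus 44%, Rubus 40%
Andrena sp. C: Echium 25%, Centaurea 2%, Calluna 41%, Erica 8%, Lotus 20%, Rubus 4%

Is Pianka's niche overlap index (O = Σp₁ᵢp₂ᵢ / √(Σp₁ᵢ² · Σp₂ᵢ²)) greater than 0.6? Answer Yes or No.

Convert percentages to proportions (divide by 100).
Σ p₁ᵢp₂ᵢ = 0.0050 + 0.0004 + 0.0410 + 0.0016 + 0.0880 + 0.0160 = 0.1520
Σp_1ᵢ² = 0.02² + 0.02² + 0.10² + 0.02² + 0.44² + 0.40² = 0.0004 + 0.0004 + 0.0100 + 0.0004 + 0.1936 + 0.1600 = 0.3648
Σp_2ᵢ² = 0.25² + 0.02² + 0.41² + 0.08² + 0.20² + 0.04² = 0.0625 + 0.0004 + 0.1681 + 0.0064 + 0.0400 + 0.0016 = 0.2790
O = 0.1520 / √(0.3648 × 0.2790) = 0.1520 / 0.31903 = 0.4764
O = 0.4764 < 0.6 → No.

No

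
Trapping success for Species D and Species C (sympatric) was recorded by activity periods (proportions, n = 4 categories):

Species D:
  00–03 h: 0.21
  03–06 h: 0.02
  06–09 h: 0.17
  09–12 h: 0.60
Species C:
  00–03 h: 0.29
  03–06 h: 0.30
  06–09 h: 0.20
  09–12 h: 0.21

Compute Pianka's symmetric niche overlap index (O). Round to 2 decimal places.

Σ p₁ᵢp₂ᵢ = 0.0609 + 0.0060 + 0.0340 + 0.1260 = 0.2269
Σp_1ᵢ² = 0.21² + 0.02² + 0.17² + 0.60² = 0.0441 + 0.0004 + 0.0289 + 0.3600 = 0.4334
Σp_2ᵢ² = 0.29² + 0.30² + 0.20² + 0.21² = 0.0841 + 0.0900 + 0.0400 + 0.0441 = 0.2582
O = 0.2269 / √(0.4334 × 0.2582) = 0.2269 / 0.33452 = 0.6783

0.68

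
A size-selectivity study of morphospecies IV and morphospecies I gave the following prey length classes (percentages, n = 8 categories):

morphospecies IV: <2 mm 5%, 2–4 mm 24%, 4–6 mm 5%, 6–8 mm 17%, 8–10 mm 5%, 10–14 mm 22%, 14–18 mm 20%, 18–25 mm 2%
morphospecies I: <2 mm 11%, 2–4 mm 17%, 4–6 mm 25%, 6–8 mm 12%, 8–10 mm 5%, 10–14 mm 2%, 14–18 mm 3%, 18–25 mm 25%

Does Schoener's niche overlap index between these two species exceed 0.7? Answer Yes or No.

No

Convert percentages to proportions (divide by 100).
Σ|p₁ᵢ − p₂ᵢ| = 0.06 + 0.07 + 0.20 + 0.05 + 0.00 + 0.20 + 0.17 + 0.23 = 0.98
D = 1 − ½ × 0.98 = 1 − 0.490 = 0.5100
D = 0.5100 < 0.7 → No.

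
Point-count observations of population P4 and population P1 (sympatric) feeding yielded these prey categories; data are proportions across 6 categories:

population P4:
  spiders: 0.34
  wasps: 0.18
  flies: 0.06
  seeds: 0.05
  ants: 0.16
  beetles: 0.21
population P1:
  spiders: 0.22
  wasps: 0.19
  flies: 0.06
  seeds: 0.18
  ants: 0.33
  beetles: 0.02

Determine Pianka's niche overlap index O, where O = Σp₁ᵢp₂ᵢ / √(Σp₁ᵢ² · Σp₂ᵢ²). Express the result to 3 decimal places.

0.788

Σ p₁ᵢp₂ᵢ = 0.0748 + 0.0342 + 0.0036 + 0.0090 + 0.0528 + 0.0042 = 0.1786
Σp_1ᵢ² = 0.34² + 0.18² + 0.06² + 0.05² + 0.16² + 0.21² = 0.1156 + 0.0324 + 0.0036 + 0.0025 + 0.0256 + 0.0441 = 0.2238
Σp_2ᵢ² = 0.22² + 0.19² + 0.06² + 0.18² + 0.33² + 0.02² = 0.0484 + 0.0361 + 0.0036 + 0.0324 + 0.1089 + 0.0004 = 0.2298
O = 0.1786 / √(0.2238 × 0.2298) = 0.1786 / 0.226780 = 0.78755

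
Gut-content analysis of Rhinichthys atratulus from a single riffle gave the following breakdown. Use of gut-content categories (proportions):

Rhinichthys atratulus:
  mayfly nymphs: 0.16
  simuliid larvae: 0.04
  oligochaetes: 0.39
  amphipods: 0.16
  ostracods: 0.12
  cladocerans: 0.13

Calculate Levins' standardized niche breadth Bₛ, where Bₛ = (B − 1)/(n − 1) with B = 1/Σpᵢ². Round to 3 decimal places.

0.647

Σpᵢ² = 0.16² + 0.04² + 0.39² + 0.16² + 0.12² + 0.13² = 0.0256 + 0.0016 + 0.1521 + 0.0256 + 0.0144 + 0.0169 = 0.2362
B = 1 / 0.2362 = 4.23370
Bₛ = (B − 1)/(n − 1) = (4.23370 − 1)/(6 − 1) = 3.23370/5 = 0.64674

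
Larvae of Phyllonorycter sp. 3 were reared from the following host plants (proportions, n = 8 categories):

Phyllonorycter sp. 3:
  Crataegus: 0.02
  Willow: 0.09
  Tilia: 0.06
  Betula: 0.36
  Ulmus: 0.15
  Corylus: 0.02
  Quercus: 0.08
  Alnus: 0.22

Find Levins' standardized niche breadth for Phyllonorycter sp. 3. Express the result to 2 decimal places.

Σpᵢ² = 0.02² + 0.09² + 0.06² + 0.36² + 0.15² + 0.02² + 0.08² + 0.22² = 0.0004 + 0.0081 + 0.0036 + 0.1296 + 0.0225 + 0.0004 + 0.0064 + 0.0484 = 0.2194
B = 1 / 0.2194 = 4.5579
Bₛ = (B − 1)/(n − 1) = (4.5579 − 1)/(8 − 1) = 3.5579/7 = 0.5083

0.51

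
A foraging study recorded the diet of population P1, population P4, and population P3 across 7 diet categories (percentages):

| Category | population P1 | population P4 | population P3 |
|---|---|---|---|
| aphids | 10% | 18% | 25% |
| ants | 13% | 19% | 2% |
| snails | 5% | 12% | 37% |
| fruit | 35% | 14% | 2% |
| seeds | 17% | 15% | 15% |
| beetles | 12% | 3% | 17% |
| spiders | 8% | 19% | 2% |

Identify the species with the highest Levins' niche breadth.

population P4

Convert percentages to proportions (divide by 100).
Σp_P1ᵢ² = 0.10² + 0.13² + 0.05² + 0.35² + 0.17² + 0.12² + 0.08² = 0.0100 + 0.0169 + 0.0025 + 0.1225 + 0.0289 + 0.0144 + 0.0064 = 0.2016
B_P1 = 1 / 0.2016 = 4.9603
Σp_P4ᵢ² = 0.18² + 0.19² + 0.12² + 0.14² + 0.15² + 0.03² + 0.19² = 0.0324 + 0.0361 + 0.0144 + 0.0196 + 0.0225 + 0.0009 + 0.0361 = 0.1620
B_P4 = 1 / 0.1620 = 6.1728
Σp_P3ᵢ² = 0.25² + 0.02² + 0.37² + 0.02² + 0.15² + 0.17² + 0.02² = 0.0625 + 0.0004 + 0.1369 + 0.0004 + 0.0225 + 0.0289 + 0.0004 = 0.2520
B_P3 = 1 / 0.2520 = 3.9683
Highest B → broadest niche (most generalist): population P4 (B = 6.17).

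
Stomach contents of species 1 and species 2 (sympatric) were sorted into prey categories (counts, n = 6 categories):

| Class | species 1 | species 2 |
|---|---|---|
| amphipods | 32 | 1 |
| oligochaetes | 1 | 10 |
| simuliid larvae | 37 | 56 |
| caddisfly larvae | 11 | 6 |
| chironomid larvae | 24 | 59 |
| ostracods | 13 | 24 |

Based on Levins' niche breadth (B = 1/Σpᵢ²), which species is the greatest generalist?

species 1

Proportions for species 1 (n=118): 32/118=0.2712, 1/118=0.0085, 37/118=0.3136, 11/118=0.0932, 24/118=0.2034, 13/118=0.1102
Proportions for species 2 (n=156): 1/156=0.0064, 10/156=0.0641, 56/156=0.3590, 6/156=0.0385, 59/156=0.3782, 24/156=0.1538
Σp_1ᵢ² = 0.2712² + 0.0085² + 0.3136² + 0.0932² + 0.2034² + 0.1102² = 0.073549 + 0.000072 + 0.098345 + 0.008686 + 0.041372 + 0.012144 = 0.234168
B_1 = 1 / 0.234168 = 4.2704
Σp_2ᵢ² = 0.0064² + 0.0641² + 0.3590² + 0.0385² + 0.3782² + 0.1538² = 0.000041 + 0.004109 + 0.128881 + 0.001482 + 0.143035 + 0.023654 = 0.301202
B_2 = 1 / 0.301202 = 3.3200
Highest B → broadest niche (most generalist): species 1 (B = 4.27).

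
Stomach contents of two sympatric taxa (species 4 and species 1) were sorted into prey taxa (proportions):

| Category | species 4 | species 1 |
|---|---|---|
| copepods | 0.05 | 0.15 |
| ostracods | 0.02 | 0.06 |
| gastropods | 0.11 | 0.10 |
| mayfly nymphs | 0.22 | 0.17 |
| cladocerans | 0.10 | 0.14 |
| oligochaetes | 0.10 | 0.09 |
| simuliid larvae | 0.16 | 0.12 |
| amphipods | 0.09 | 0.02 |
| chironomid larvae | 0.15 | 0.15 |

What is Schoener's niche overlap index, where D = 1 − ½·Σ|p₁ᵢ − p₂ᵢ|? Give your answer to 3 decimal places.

0.820

Σ|p₁ᵢ − p₂ᵢ| = 0.10 + 0.04 + 0.01 + 0.05 + 0.04 + 0.01 + 0.04 + 0.07 + 0.00 = 0.36
D = 1 − ½ × 0.36 = 1 − 0.180 = 0.82000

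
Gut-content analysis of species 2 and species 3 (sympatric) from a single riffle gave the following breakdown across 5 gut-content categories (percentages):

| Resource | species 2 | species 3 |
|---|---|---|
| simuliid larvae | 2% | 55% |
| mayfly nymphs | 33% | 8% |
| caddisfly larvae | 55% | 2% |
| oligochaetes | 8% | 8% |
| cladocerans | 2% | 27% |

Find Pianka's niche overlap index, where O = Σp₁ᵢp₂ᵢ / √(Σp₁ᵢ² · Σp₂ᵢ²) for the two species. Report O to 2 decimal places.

0.15

Convert percentages to proportions (divide by 100).
Σ p₁ᵢp₂ᵢ = 0.0110 + 0.0264 + 0.0110 + 0.0064 + 0.0054 = 0.0602
Σp_1ᵢ² = 0.02² + 0.33² + 0.55² + 0.08² + 0.02² = 0.0004 + 0.1089 + 0.3025 + 0.0064 + 0.0004 = 0.4186
Σp_2ᵢ² = 0.55² + 0.08² + 0.02² + 0.08² + 0.27² = 0.3025 + 0.0064 + 0.0004 + 0.0064 + 0.0729 = 0.3886
O = 0.0602 / √(0.4186 × 0.3886) = 0.0602 / 0.40332 = 0.1493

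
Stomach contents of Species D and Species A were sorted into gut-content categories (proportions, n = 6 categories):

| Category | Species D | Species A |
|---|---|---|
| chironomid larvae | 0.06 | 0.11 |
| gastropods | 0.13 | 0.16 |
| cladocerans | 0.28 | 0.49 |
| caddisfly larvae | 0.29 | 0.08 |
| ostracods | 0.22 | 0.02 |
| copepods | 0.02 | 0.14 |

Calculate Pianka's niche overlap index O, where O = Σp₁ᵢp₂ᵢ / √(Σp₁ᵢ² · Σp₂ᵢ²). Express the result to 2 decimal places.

0.73

Σ p₁ᵢp₂ᵢ = 0.0066 + 0.0208 + 0.1372 + 0.0232 + 0.0044 + 0.0028 = 0.1950
Σp_1ᵢ² = 0.06² + 0.13² + 0.28² + 0.29² + 0.22² + 0.02² = 0.0036 + 0.0169 + 0.0784 + 0.0841 + 0.0484 + 0.0004 = 0.2318
Σp_2ᵢ² = 0.11² + 0.16² + 0.49² + 0.08² + 0.02² + 0.14² = 0.0121 + 0.0256 + 0.2401 + 0.0064 + 0.0004 + 0.0196 = 0.3042
O = 0.1950 / √(0.2318 × 0.3042) = 0.1950 / 0.26554 = 0.7344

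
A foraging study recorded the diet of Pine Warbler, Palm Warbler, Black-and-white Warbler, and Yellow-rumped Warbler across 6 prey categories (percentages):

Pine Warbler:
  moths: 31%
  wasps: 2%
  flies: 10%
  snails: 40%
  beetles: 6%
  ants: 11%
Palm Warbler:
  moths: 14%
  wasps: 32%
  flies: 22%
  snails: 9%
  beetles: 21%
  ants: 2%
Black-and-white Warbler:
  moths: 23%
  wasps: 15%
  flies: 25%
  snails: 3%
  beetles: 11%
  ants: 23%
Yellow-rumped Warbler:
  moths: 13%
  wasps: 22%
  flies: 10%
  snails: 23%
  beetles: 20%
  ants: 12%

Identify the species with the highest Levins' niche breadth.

Convert percentages to proportions (divide by 100).
Σp_Pineᵢ² = 0.31² + 0.02² + 0.10² + 0.40² + 0.06² + 0.11² = 0.0961 + 0.0004 + 0.0100 + 0.1600 + 0.0036 + 0.0121 = 0.2822
B_Pine = 1 / 0.2822 = 3.5436
Σp_Palmᵢ² = 0.14² + 0.32² + 0.22² + 0.09² + 0.21² + 0.02² = 0.0196 + 0.1024 + 0.0484 + 0.0081 + 0.0441 + 0.0004 = 0.2230
B_Palm = 1 / 0.2230 = 4.4843
Σp_Blacᵢ² = 0.23² + 0.15² + 0.25² + 0.03² + 0.11² + 0.23² = 0.0529 + 0.0225 + 0.0625 + 0.0009 + 0.0121 + 0.0529 = 0.2038
B_Blac = 1 / 0.2038 = 4.9068
Σp_Yellᵢ² = 0.13² + 0.22² + 0.10² + 0.23² + 0.20² + 0.12² = 0.0169 + 0.0484 + 0.0100 + 0.0529 + 0.0400 + 0.0144 = 0.1826
B_Yell = 1 / 0.1826 = 5.4765
Highest B → broadest niche (most generalist): Yellow-rumped Warbler (B = 5.48).

Yellow-rumped Warbler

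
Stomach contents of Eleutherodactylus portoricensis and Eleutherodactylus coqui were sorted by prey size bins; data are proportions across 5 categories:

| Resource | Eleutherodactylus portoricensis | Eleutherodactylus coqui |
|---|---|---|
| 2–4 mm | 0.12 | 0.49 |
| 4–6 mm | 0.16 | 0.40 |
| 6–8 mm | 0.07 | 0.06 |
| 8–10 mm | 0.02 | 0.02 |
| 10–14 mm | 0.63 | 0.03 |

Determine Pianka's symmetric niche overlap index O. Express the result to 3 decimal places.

0.346

Σ p₁ᵢp₂ᵢ = 0.0588 + 0.0640 + 0.0042 + 0.0004 + 0.0189 = 0.1463
Σp_1ᵢ² = 0.12² + 0.16² + 0.07² + 0.02² + 0.63² = 0.0144 + 0.0256 + 0.0049 + 0.0004 + 0.3969 = 0.4422
Σp_2ᵢ² = 0.49² + 0.40² + 0.06² + 0.02² + 0.03² = 0.2401 + 0.1600 + 0.0036 + 0.0004 + 0.0009 = 0.4050
O = 0.1463 / √(0.4422 × 0.4050) = 0.1463 / 0.423191 = 0.34571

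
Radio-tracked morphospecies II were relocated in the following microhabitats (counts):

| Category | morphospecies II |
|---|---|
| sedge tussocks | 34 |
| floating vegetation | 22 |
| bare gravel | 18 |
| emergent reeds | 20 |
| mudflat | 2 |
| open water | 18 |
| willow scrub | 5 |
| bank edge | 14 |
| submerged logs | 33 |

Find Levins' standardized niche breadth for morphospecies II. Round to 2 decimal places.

Proportions for morphospecies II (n=166): 34/166=0.2048, 22/166=0.1325, 18/166=0.1084, 20/166=0.1205, 2/166=0.0120, 18/166=0.1084, 5/166=0.0301, 14/166=0.0843, 33/166=0.1988
Σpᵢ² = 0.2048² + 0.1325² + 0.1084² + 0.1205² + 0.0120² + 0.1084² + 0.0301² + 0.0843² + 0.1988² = 0.041943 + 0.017556 + 0.011751 + 0.014520 + 0.000144 + 0.011751 + 0.000906 + 0.007106 + 0.039521 = 0.145198
B = 1 / 0.145198 = 6.8871
Bₛ = (B − 1)/(n − 1) = (6.8871 − 1)/(9 − 1) = 5.8871/8 = 0.7359

0.74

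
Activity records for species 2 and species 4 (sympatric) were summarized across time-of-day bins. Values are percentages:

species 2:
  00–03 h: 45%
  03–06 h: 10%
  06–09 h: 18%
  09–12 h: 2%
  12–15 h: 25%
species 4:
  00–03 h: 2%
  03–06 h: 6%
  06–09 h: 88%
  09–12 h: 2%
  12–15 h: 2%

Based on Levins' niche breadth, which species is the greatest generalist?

Convert percentages to proportions (divide by 100).
Σp_2ᵢ² = 0.45² + 0.10² + 0.18² + 0.02² + 0.25² = 0.2025 + 0.0100 + 0.0324 + 0.0004 + 0.0625 = 0.3078
B_2 = 1 / 0.3078 = 3.2489
Σp_4ᵢ² = 0.02² + 0.06² + 0.88² + 0.02² + 0.02² = 0.0004 + 0.0036 + 0.7744 + 0.0004 + 0.0004 = 0.7792
B_4 = 1 / 0.7792 = 1.2834
Highest B → broadest niche (most generalist): species 2 (B = 3.25).

species 2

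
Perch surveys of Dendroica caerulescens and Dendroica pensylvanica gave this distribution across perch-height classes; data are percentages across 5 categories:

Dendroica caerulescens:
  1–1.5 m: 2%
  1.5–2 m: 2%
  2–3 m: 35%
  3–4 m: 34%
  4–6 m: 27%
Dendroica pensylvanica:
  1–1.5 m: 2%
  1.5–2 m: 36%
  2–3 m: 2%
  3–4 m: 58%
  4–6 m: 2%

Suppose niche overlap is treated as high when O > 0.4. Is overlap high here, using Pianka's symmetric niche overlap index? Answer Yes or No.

Convert percentages to proportions (divide by 100).
Σ p₁ᵢp₂ᵢ = 0.0004 + 0.0072 + 0.0070 + 0.1972 + 0.0054 = 0.2172
Σp_1ᵢ² = 0.02² + 0.02² + 0.35² + 0.34² + 0.27² = 0.0004 + 0.0004 + 0.1225 + 0.1156 + 0.0729 = 0.3118
Σp_2ᵢ² = 0.02² + 0.36² + 0.02² + 0.58² + 0.02² = 0.0004 + 0.1296 + 0.0004 + 0.3364 + 0.0004 = 0.4672
O = 0.2172 / √(0.3118 × 0.4672) = 0.2172 / 0.38167 = 0.5691
O = 0.5691 > 0.4 → Yes.

Yes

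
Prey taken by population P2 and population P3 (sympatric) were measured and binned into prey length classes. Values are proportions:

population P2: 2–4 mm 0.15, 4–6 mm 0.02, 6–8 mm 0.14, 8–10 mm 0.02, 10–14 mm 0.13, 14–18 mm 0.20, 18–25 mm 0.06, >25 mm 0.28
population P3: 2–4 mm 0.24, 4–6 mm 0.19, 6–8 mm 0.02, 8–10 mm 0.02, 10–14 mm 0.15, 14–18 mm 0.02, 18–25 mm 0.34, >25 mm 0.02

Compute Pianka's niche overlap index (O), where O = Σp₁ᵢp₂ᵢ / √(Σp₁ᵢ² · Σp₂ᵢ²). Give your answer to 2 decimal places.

Σ p₁ᵢp₂ᵢ = 0.0360 + 0.0038 + 0.0028 + 0.0004 + 0.0195 + 0.0040 + 0.0204 + 0.0056 = 0.0925
Σp_1ᵢ² = 0.15² + 0.02² + 0.14² + 0.02² + 0.13² + 0.20² + 0.06² + 0.28² = 0.0225 + 0.0004 + 0.0196 + 0.0004 + 0.0169 + 0.0400 + 0.0036 + 0.0784 = 0.1818
Σp_2ᵢ² = 0.24² + 0.19² + 0.02² + 0.02² + 0.15² + 0.02² + 0.34² + 0.02² = 0.0576 + 0.0361 + 0.0004 + 0.0004 + 0.0225 + 0.0004 + 0.1156 + 0.0004 = 0.2334
O = 0.0925 / √(0.1818 × 0.2334) = 0.0925 / 0.20599 = 0.4491

0.45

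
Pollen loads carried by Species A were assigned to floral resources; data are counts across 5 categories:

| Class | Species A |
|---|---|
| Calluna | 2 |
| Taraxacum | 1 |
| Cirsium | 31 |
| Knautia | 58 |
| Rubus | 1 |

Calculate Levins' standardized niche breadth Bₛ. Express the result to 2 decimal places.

Proportions for Species A (n=93): 2/93=0.0215, 1/93=0.0108, 31/93=0.3333, 58/93=0.6237, 1/93=0.0108
Σpᵢ² = 0.0215² + 0.0108² + 0.3333² + 0.6237² + 0.0108² = 0.000462 + 0.000117 + 0.111089 + 0.389002 + 0.000117 = 0.500787
B = 1 / 0.500787 = 1.9969
Bₛ = (B − 1)/(n − 1) = (1.9969 − 1)/(5 − 1) = 0.9969/4 = 0.2492

0.25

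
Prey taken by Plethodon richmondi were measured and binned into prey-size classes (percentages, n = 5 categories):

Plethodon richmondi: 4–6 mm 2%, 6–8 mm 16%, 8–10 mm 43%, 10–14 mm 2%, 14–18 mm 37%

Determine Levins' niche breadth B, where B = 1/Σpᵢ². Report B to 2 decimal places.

Convert percentages to proportions (divide by 100).
Σpᵢ² = 0.02² + 0.16² + 0.43² + 0.02² + 0.37² = 0.0004 + 0.0256 + 0.1849 + 0.0004 + 0.1369 = 0.3482
B = 1 / 0.3482 = 2.8719

2.87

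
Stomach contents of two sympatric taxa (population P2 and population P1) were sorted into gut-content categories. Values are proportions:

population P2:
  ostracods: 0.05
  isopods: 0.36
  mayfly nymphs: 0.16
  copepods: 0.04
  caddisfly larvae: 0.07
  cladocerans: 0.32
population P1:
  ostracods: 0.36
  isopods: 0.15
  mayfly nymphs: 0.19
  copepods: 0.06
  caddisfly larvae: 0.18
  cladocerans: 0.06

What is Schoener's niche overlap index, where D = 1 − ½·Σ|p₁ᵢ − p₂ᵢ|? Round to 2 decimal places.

0.53

Σ|p₁ᵢ − p₂ᵢ| = 0.31 + 0.21 + 0.03 + 0.02 + 0.11 + 0.26 = 0.94
D = 1 − ½ × 0.94 = 1 − 0.470 = 0.5300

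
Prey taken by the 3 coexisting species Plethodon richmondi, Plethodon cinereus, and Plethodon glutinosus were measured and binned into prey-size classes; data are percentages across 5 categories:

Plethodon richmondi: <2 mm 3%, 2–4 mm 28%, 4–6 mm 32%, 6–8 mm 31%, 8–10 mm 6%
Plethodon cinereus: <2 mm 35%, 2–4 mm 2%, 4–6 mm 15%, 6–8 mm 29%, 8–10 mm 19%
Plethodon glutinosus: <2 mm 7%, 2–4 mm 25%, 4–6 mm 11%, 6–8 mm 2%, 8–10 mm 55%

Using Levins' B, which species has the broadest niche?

Convert percentages to proportions (divide by 100).
Σp_richᵢ² = 0.03² + 0.28² + 0.32² + 0.31² + 0.06² = 0.0009 + 0.0784 + 0.1024 + 0.0961 + 0.0036 = 0.2814
B_rich = 1 / 0.2814 = 3.5537
Σp_cineᵢ² = 0.35² + 0.02² + 0.15² + 0.29² + 0.19² = 0.1225 + 0.0004 + 0.0225 + 0.0841 + 0.0361 = 0.2656
B_cine = 1 / 0.2656 = 3.7651
Σp_glutᵢ² = 0.07² + 0.25² + 0.11² + 0.02² + 0.55² = 0.0049 + 0.0625 + 0.0121 + 0.0004 + 0.3025 = 0.3824
B_glut = 1 / 0.3824 = 2.6151
Highest B → broadest niche (most generalist): Plethodon cinereus (B = 3.77).

Plethodon cinereus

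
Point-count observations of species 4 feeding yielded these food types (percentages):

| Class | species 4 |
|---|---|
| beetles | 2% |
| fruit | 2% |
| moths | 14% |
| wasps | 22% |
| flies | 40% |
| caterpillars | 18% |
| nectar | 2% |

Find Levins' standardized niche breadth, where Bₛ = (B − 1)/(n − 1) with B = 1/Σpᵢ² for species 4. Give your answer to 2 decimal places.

0.47

Convert percentages to proportions (divide by 100).
Σpᵢ² = 0.02² + 0.02² + 0.14² + 0.22² + 0.40² + 0.18² + 0.02² = 0.0004 + 0.0004 + 0.0196 + 0.0484 + 0.1600 + 0.0324 + 0.0004 = 0.2616
B = 1 / 0.2616 = 3.8226
Bₛ = (B − 1)/(n − 1) = (3.8226 − 1)/(7 − 1) = 2.8226/6 = 0.4704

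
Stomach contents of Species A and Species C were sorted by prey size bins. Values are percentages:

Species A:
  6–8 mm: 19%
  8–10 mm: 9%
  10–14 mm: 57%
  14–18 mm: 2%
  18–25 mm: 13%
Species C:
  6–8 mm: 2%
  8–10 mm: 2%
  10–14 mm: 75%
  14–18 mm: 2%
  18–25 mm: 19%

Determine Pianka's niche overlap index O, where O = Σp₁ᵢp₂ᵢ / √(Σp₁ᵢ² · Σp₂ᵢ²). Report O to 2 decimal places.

0.95

Convert percentages to proportions (divide by 100).
Σ p₁ᵢp₂ᵢ = 0.0038 + 0.0018 + 0.4275 + 0.0004 + 0.0247 = 0.4582
Σp_1ᵢ² = 0.19² + 0.09² + 0.57² + 0.02² + 0.13² = 0.0361 + 0.0081 + 0.3249 + 0.0004 + 0.0169 = 0.3864
Σp_2ᵢ² = 0.02² + 0.02² + 0.75² + 0.02² + 0.19² = 0.0004 + 0.0004 + 0.5625 + 0.0004 + 0.0361 = 0.5998
O = 0.4582 / √(0.3864 × 0.5998) = 0.4582 / 0.48142 = 0.9518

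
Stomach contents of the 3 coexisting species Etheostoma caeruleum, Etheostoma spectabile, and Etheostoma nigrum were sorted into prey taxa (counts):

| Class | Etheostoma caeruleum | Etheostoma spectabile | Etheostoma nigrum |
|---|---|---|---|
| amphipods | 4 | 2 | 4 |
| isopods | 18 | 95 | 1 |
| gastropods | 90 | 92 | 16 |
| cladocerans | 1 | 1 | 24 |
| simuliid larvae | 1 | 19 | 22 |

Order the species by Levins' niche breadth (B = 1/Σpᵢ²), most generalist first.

Etheostoma nigrum > Etheostoma spectabile > Etheostoma caeruleum

Proportions for Etheostoma caeruleum (n=114): 4/114=0.0351, 18/114=0.1579, 90/114=0.7895, 1/114=0.0088, 1/114=0.0088
Proportions for Etheostoma spectabile (n=209): 2/209=0.0096, 95/209=0.4545, 92/209=0.4402, 1/209=0.0048, 19/209=0.0909
Proportions for Etheostoma nigrum (n=67): 4/67=0.0597, 1/67=0.0149, 16/67=0.2388, 24/67=0.3582, 22/67=0.3284
Σp_caerᵢ² = 0.0351² + 0.1579² + 0.7895² + 0.0088² + 0.0088² = 0.001232 + 0.024932 + 0.623310 + 0.000077 + 0.000077 = 0.649628
B_caer = 1 / 0.649628 = 1.5393
Σp_specᵢ² = 0.0096² + 0.4545² + 0.4402² + 0.0048² + 0.0909² = 0.000092 + 0.206570 + 0.193776 + 0.000023 + 0.008263 = 0.408724
B_spec = 1 / 0.408724 = 2.4466
Σp_nigrᵢ² = 0.0597² + 0.0149² + 0.2388² + 0.3582² + 0.3284² = 0.003564 + 0.000222 + 0.057025 + 0.128307 + 0.107847 = 0.296965
B_nigr = 1 / 0.296965 = 3.3674
Ranking by B (broadest → narrowest): Etheostoma nigrum (3.37) > Etheostoma spectabile (2.45) > Etheostoma caeruleum (1.54)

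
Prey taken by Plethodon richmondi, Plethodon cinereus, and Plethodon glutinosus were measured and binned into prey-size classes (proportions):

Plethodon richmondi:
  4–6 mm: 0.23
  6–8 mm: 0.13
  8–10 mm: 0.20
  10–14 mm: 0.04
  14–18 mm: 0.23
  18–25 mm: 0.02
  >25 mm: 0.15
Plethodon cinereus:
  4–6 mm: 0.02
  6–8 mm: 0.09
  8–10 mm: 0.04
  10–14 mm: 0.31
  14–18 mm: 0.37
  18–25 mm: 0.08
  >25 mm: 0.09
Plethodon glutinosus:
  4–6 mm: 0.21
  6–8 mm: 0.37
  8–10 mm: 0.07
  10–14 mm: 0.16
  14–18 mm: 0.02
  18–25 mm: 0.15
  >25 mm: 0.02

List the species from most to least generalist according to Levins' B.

Σp_richᵢ² = 0.23² + 0.13² + 0.20² + 0.04² + 0.23² + 0.02² + 0.15² = 0.0529 + 0.0169 + 0.0400 + 0.0016 + 0.0529 + 0.0004 + 0.0225 = 0.1872
B_rich = 1 / 0.1872 = 5.3419
Σp_cineᵢ² = 0.02² + 0.09² + 0.04² + 0.31² + 0.37² + 0.08² + 0.09² = 0.0004 + 0.0081 + 0.0016 + 0.0961 + 0.1369 + 0.0064 + 0.0081 = 0.2576
B_cine = 1 / 0.2576 = 3.8820
Σp_glutᵢ² = 0.21² + 0.37² + 0.07² + 0.16² + 0.02² + 0.15² + 0.02² = 0.0441 + 0.1369 + 0.0049 + 0.0256 + 0.0004 + 0.0225 + 0.0004 = 0.2348
B_glut = 1 / 0.2348 = 4.2589
Ranking by B (broadest → narrowest): Plethodon richmondi (5.34) > Plethodon glutinosus (4.26) > Plethodon cinereus (3.88)

Plethodon richmondi > Plethodon glutinosus > Plethodon cinereus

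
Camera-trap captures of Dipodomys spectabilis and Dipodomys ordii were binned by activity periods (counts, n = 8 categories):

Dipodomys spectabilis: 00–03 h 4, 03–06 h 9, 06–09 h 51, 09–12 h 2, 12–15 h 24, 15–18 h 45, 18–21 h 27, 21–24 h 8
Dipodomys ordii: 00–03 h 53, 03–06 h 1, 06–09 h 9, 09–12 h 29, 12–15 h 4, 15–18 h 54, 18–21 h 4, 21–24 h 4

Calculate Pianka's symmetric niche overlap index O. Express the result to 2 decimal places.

Proportions for Dipodomys spectabilis (n=170): 4/170=0.0235, 9/170=0.0529, 51/170=0.3000, 2/170=0.0118, 24/170=0.1412, 45/170=0.2647, 27/170=0.1588, 8/170=0.0471
Proportions for Dipodomys ordii (n=158): 53/158=0.3354, 1/158=0.0063, 9/158=0.0570, 29/158=0.1835, 4/158=0.0253, 54/158=0.3418, 4/158=0.0253, 4/158=0.0253
Σ p₁ᵢp₂ᵢ = 0.007882 + 0.000333 + 0.017100 + 0.002165 + 0.003572 + 0.090474 + 0.004018 + 0.001192 = 0.126736
Σp_1ᵢ² = 0.0235² + 0.0529² + 0.3000² + 0.0118² + 0.1412² + 0.2647² + 0.1588² + 0.0471² = 0.000552 + 0.002798 + 0.090000 + 0.000139 + 0.019937 + 0.070066 + 0.025217 + 0.002218 = 0.210927
Σp_2ᵢ² = 0.3354² + 0.0063² + 0.0570² + 0.1835² + 0.0253² + 0.3418² + 0.0253² + 0.0253² = 0.112493 + 0.000040 + 0.003249 + 0.033672 + 0.000640 + 0.116827 + 0.000640 + 0.000640 = 0.268201
O = 0.126736 / √(0.210927 × 0.268201) = 0.126736 / 0.2378462 = 0.5328

0.53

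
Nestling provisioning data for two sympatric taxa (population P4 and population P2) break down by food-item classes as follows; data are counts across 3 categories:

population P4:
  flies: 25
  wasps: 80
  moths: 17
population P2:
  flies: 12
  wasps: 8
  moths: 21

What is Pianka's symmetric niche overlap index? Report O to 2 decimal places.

0.60

Proportions for population P4 (n=122): 25/122=0.2049, 80/122=0.6557, 17/122=0.1393
Proportions for population P2 (n=41): 12/41=0.2927, 8/41=0.1951, 21/41=0.5122
Σ p₁ᵢp₂ᵢ = 0.059974 + 0.127927 + 0.071349 = 0.259250
Σp_1ᵢ² = 0.2049² + 0.6557² + 0.1393² = 0.041984 + 0.429942 + 0.019404 = 0.491330
Σp_2ᵢ² = 0.2927² + 0.1951² + 0.5122² = 0.085673 + 0.038064 + 0.262349 = 0.386086
O = 0.259250 / √(0.491330 × 0.386086) = 0.259250 / 0.4355406 = 0.5952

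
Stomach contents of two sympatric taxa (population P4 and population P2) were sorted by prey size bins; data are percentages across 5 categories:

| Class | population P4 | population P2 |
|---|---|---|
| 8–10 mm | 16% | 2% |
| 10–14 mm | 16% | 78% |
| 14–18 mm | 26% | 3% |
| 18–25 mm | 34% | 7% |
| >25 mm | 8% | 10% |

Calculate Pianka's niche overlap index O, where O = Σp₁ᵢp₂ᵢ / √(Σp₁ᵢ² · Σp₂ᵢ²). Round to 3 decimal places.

Convert percentages to proportions (divide by 100).
Σ p₁ᵢp₂ᵢ = 0.0032 + 0.1248 + 0.0078 + 0.0238 + 0.0080 = 0.1676
Σp_1ᵢ² = 0.16² + 0.16² + 0.26² + 0.34² + 0.08² = 0.0256 + 0.0256 + 0.0676 + 0.1156 + 0.0064 = 0.2408
Σp_2ᵢ² = 0.02² + 0.78² + 0.03² + 0.07² + 0.10² = 0.0004 + 0.6084 + 0.0009 + 0.0049 + 0.0100 = 0.6246
O = 0.1676 / √(0.2408 × 0.6246) = 0.1676 / 0.387819 = 0.43216

0.432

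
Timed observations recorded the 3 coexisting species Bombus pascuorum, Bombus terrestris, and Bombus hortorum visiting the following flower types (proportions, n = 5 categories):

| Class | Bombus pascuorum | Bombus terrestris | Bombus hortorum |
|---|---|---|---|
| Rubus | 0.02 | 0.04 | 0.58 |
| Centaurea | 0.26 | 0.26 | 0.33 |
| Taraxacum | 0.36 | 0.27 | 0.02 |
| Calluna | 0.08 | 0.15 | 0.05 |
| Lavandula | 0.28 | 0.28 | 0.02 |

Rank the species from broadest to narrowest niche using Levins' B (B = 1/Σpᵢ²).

Bombus terrestris > Bombus pascuorum > Bombus hortorum

Σp_pascᵢ² = 0.02² + 0.26² + 0.36² + 0.08² + 0.28² = 0.0004 + 0.0676 + 0.1296 + 0.0064 + 0.0784 = 0.2824
B_pasc = 1 / 0.2824 = 3.5411
Σp_terrᵢ² = 0.04² + 0.26² + 0.27² + 0.15² + 0.28² = 0.0016 + 0.0676 + 0.0729 + 0.0225 + 0.0784 = 0.2430
B_terr = 1 / 0.2430 = 4.1152
Σp_hortᵢ² = 0.58² + 0.33² + 0.02² + 0.05² + 0.02² = 0.3364 + 0.1089 + 0.0004 + 0.0025 + 0.0004 = 0.4486
B_hort = 1 / 0.4486 = 2.2292
Ranking by B (broadest → narrowest): Bombus terrestris (4.12) > Bombus pascuorum (3.54) > Bombus hortorum (2.23)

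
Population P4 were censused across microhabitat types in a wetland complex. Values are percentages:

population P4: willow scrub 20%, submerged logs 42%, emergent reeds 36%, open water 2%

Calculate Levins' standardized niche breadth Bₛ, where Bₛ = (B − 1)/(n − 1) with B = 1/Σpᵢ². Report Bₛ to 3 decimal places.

0.629

Convert percentages to proportions (divide by 100).
Σpᵢ² = 0.20² + 0.42² + 0.36² + 0.02² = 0.0400 + 0.1764 + 0.1296 + 0.0004 = 0.3464
B = 1 / 0.3464 = 2.88684
Bₛ = (B − 1)/(n − 1) = (2.88684 − 1)/(4 − 1) = 1.88684/3 = 0.62895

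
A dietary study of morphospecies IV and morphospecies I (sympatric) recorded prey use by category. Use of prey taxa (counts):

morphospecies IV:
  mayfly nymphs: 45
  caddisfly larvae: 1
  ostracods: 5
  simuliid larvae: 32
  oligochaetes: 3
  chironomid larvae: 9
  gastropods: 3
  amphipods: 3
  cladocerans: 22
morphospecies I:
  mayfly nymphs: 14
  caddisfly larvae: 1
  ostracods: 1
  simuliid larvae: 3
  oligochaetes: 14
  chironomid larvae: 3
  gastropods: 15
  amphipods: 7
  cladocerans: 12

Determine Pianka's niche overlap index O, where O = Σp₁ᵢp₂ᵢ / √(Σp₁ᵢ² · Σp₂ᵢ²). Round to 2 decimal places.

Proportions for morphospecies IV (n=123): 45/123=0.3659, 1/123=0.0081, 5/123=0.0407, 32/123=0.2602, 3/123=0.0244, 9/123=0.0732, 3/123=0.0244, 3/123=0.0244, 22/123=0.1789
Proportions for morphospecies I (n=70): 14/70=0.2000, 1/70=0.0143, 1/70=0.0143, 3/70=0.0429, 14/70=0.2000, 3/70=0.0429, 15/70=0.2143, 7/70=0.1000, 12/70=0.1714
Σ p₁ᵢp₂ᵢ = 0.073180 + 0.000116 + 0.000582 + 0.011163 + 0.004880 + 0.003140 + 0.005229 + 0.002440 + 0.030663 = 0.131393
Σp_1ᵢ² = 0.3659² + 0.0081² + 0.0407² + 0.2602² + 0.0244² + 0.0732² + 0.0244² + 0.0244² + 0.1789² = 0.133883 + 0.000066 + 0.001656 + 0.067704 + 0.000595 + 0.005358 + 0.000595 + 0.000595 + 0.032005 = 0.242457
Σp_2ᵢ² = 0.2000² + 0.0143² + 0.0143² + 0.0429² + 0.2000² + 0.0429² + 0.2143² + 0.1000² + 0.1714² = 0.040000 + 0.000204 + 0.000204 + 0.001840 + 0.040000 + 0.001840 + 0.045924 + 0.010000 + 0.029378 = 0.169390
O = 0.131393 / √(0.242457 × 0.169390) = 0.131393 / 0.2026568 = 0.6484

0.65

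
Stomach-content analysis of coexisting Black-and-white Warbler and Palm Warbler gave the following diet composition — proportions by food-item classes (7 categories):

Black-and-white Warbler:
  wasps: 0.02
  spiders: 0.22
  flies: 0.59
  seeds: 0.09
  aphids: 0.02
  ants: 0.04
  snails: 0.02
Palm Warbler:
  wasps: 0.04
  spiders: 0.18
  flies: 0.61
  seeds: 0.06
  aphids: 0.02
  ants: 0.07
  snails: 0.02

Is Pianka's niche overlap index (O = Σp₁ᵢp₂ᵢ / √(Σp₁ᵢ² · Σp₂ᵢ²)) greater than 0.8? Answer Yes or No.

Yes

Σ p₁ᵢp₂ᵢ = 0.0008 + 0.0396 + 0.3599 + 0.0054 + 0.0004 + 0.0028 + 0.0004 = 0.4093
Σp_1ᵢ² = 0.02² + 0.22² + 0.59² + 0.09² + 0.02² + 0.04² + 0.02² = 0.0004 + 0.0484 + 0.3481 + 0.0081 + 0.0004 + 0.0016 + 0.0004 = 0.4074
Σp_2ᵢ² = 0.04² + 0.18² + 0.61² + 0.06² + 0.02² + 0.07² + 0.02² = 0.0016 + 0.0324 + 0.3721 + 0.0036 + 0.0004 + 0.0049 + 0.0004 = 0.4154
O = 0.4093 / √(0.4074 × 0.4154) = 0.4093 / 0.41138 = 0.9949
O = 0.9949 > 0.8 → Yes.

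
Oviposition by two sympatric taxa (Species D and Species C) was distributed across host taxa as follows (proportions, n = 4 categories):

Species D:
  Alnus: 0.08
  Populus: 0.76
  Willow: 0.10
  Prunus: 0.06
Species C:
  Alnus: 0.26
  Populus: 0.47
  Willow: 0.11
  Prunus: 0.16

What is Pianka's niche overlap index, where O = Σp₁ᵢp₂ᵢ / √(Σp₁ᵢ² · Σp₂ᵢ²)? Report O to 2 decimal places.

Σ p₁ᵢp₂ᵢ = 0.0208 + 0.3572 + 0.0110 + 0.0096 = 0.3986
Σp_1ᵢ² = 0.08² + 0.76² + 0.10² + 0.06² = 0.0064 + 0.5776 + 0.0100 + 0.0036 = 0.5976
Σp_2ᵢ² = 0.26² + 0.47² + 0.11² + 0.16² = 0.0676 + 0.2209 + 0.0121 + 0.0256 = 0.3262
O = 0.3986 / √(0.5976 × 0.3262) = 0.3986 / 0.44152 = 0.9028

0.90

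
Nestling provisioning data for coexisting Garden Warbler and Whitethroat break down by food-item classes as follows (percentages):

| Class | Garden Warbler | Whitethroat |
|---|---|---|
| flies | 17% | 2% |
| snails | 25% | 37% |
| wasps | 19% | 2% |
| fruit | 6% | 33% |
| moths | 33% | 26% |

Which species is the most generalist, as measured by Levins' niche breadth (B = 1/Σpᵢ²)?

Convert percentages to proportions (divide by 100).
Σp_Warbᵢ² = 0.17² + 0.25² + 0.19² + 0.06² + 0.33² = 0.0289 + 0.0625 + 0.0361 + 0.0036 + 0.1089 = 0.2400
B_Warb = 1 / 0.2400 = 4.1667
Σp_Whitᵢ² = 0.02² + 0.37² + 0.02² + 0.33² + 0.26² = 0.0004 + 0.1369 + 0.0004 + 0.1089 + 0.0676 = 0.3142
B_Whit = 1 / 0.3142 = 3.1827
Highest B → broadest niche (most generalist): Garden Warbler (B = 4.17).

Garden Warbler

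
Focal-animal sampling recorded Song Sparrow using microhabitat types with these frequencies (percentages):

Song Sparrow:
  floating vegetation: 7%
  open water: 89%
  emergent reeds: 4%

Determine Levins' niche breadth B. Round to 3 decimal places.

1.252

Convert percentages to proportions (divide by 100).
Σpᵢ² = 0.07² + 0.89² + 0.04² = 0.0049 + 0.7921 + 0.0016 = 0.7986
B = 1 / 0.7986 = 1.25219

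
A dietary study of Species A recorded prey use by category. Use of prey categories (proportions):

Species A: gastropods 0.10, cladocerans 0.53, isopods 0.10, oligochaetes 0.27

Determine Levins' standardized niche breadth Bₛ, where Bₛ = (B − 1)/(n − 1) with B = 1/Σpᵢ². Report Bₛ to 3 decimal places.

Σpᵢ² = 0.10² + 0.53² + 0.10² + 0.27² = 0.0100 + 0.2809 + 0.0100 + 0.0729 = 0.3738
B = 1 / 0.3738 = 2.67523
Bₛ = (B − 1)/(n − 1) = (2.67523 − 1)/(4 − 1) = 1.67523/3 = 0.55841

0.558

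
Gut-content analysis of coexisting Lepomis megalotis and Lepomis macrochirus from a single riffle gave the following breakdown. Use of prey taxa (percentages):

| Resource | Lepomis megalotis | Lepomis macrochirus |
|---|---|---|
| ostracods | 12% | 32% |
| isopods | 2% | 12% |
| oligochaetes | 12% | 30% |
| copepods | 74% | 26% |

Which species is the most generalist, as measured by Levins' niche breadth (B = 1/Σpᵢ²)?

Lepomis macrochirus

Convert percentages to proportions (divide by 100).
Σp_megaᵢ² = 0.12² + 0.02² + 0.12² + 0.74² = 0.0144 + 0.0004 + 0.0144 + 0.5476 = 0.5768
B_mega = 1 / 0.5768 = 1.7337
Σp_macrᵢ² = 0.32² + 0.12² + 0.30² + 0.26² = 0.1024 + 0.0144 + 0.0900 + 0.0676 = 0.2744
B_macr = 1 / 0.2744 = 3.6443
Highest B → broadest niche (most generalist): Lepomis macrochirus (B = 3.64).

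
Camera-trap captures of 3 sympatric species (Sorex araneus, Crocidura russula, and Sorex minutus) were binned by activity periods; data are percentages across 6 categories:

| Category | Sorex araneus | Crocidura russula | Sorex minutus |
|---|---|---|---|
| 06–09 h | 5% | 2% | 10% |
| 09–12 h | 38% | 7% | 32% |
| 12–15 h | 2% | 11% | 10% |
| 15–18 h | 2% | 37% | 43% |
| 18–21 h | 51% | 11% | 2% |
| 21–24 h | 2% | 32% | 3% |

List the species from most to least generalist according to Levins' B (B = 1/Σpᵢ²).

Convert percentages to proportions (divide by 100).
Σp_aranᵢ² = 0.05² + 0.38² + 0.02² + 0.02² + 0.51² + 0.02² = 0.0025 + 0.1444 + 0.0004 + 0.0004 + 0.2601 + 0.0004 = 0.4082
B_aran = 1 / 0.4082 = 2.4498
Σp_russᵢ² = 0.02² + 0.07² + 0.11² + 0.37² + 0.11² + 0.32² = 0.0004 + 0.0049 + 0.0121 + 0.1369 + 0.0121 + 0.1024 = 0.2688
B_russ = 1 / 0.2688 = 3.7202
Σp_minuᵢ² = 0.10² + 0.32² + 0.10² + 0.43² + 0.02² + 0.03² = 0.0100 + 0.1024 + 0.0100 + 0.1849 + 0.0004 + 0.0009 = 0.3086
B_minu = 1 / 0.3086 = 3.2404
Ranking by B (broadest → narrowest): Crocidura russula (3.72) > Sorex minutus (3.24) > Sorex araneus (2.45)

Crocidura russula > Sorex minutus > Sorex araneus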